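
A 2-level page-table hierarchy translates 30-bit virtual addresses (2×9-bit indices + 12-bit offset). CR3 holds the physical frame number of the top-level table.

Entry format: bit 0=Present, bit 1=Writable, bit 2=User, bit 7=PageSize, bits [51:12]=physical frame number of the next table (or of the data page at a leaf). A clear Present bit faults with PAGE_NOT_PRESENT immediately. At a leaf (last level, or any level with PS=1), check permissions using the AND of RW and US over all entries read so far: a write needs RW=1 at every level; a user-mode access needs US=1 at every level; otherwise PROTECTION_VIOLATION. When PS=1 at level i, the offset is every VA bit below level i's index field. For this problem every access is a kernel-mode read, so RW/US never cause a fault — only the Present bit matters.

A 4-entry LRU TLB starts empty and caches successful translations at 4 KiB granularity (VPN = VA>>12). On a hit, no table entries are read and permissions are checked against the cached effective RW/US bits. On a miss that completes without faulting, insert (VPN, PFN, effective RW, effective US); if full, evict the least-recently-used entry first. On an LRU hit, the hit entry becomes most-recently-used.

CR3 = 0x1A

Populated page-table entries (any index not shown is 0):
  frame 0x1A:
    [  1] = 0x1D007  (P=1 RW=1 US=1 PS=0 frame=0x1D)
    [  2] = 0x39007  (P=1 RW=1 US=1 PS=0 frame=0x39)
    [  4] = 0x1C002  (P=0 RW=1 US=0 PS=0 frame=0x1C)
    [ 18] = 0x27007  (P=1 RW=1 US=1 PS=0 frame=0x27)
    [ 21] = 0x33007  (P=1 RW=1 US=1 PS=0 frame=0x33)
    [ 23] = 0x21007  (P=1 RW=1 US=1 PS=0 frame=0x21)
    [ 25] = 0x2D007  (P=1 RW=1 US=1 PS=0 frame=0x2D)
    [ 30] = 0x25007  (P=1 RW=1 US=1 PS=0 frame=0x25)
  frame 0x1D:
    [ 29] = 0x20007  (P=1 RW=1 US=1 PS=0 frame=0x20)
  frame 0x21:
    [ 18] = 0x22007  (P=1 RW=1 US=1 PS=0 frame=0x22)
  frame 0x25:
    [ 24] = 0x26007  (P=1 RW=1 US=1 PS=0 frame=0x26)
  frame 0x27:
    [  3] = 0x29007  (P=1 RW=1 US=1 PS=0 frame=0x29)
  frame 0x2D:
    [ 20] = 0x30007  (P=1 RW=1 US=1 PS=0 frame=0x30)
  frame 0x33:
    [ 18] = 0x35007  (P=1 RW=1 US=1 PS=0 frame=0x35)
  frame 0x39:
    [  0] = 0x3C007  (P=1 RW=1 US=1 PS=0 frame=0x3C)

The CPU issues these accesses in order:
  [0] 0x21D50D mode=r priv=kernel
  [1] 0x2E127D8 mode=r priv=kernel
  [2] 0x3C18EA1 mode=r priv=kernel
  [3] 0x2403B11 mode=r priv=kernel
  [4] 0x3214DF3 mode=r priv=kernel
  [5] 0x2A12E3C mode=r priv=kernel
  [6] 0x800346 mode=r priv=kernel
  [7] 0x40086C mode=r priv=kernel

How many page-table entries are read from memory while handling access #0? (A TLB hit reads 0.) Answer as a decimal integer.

Per-access translation:
#0 VA=0x21D50D (r,kernel):
  L0: frame=0x1A idx=1 entry=0x1D007 [P=1 RW=1 US=1 PS=0]
  L1: frame=0x1D idx=29 entry=0x20007 [P=1 RW=1 US=1 PS=0]
  ✓ 0x2050D  — 2 lookups
#1 VA=0x2E127D8 (r,kernel):
  L0: frame=0x1A idx=23 entry=0x21007 [P=1 RW=1 US=1 PS=0]
  L1: frame=0x21 idx=18 entry=0x22007 [P=1 RW=1 US=1 PS=0]
  ✓ 0x227D8  — 2 lookups
#2 VA=0x3C18EA1 (r,kernel):
  L0: frame=0x1A idx=30 entry=0x25007 [P=1 RW=1 US=1 PS=0]
  L1: frame=0x25 idx=24 entry=0x26007 [P=1 RW=1 US=1 PS=0]
  ✓ 0x26EA1  — 2 lookups
#3 VA=0x2403B11 (r,kernel):
  L0: frame=0x1A idx=18 entry=0x27007 [P=1 RW=1 US=1 PS=0]
  L1: frame=0x27 idx=3 entry=0x29007 [P=1 RW=1 US=1 PS=0]
  ✓ 0x29B11  — 2 lookups
#4 VA=0x3214DF3 (r,kernel):
  L0: frame=0x1A idx=25 entry=0x2D007 [P=1 RW=1 US=1 PS=0]
  L1: frame=0x2D idx=20 entry=0x30007 [P=1 RW=1 US=1 PS=0]
  ✓ 0x30DF3  — 2 lookups
#5 VA=0x2A12E3C (r,kernel):
  L0: frame=0x1A idx=21 entry=0x33007 [P=1 RW=1 US=1 PS=0]
  L1: frame=0x33 idx=18 entry=0x35007 [P=1 RW=1 US=1 PS=0]
  ✓ 0x35E3C  — 2 lookups
#6 VA=0x800346 (r,kernel):
  L0: frame=0x1A idx=4 entry=0x1C002 [P=0 RW=1 US=0 PS=0]
  ✗ PAGE_NOT_PRESENT  [1 reads]
#7 VA=0x40086C (r,kernel):
  L0: frame=0x1A idx=2 entry=0x39007 [P=1 RW=1 US=1 PS=0]
  L1: frame=0x39 idx=0 entry=0x3C007 [P=1 RW=1 US=1 PS=0]
  ✓ 0x3C86C  — 2 lookups

Entries read for #0: 2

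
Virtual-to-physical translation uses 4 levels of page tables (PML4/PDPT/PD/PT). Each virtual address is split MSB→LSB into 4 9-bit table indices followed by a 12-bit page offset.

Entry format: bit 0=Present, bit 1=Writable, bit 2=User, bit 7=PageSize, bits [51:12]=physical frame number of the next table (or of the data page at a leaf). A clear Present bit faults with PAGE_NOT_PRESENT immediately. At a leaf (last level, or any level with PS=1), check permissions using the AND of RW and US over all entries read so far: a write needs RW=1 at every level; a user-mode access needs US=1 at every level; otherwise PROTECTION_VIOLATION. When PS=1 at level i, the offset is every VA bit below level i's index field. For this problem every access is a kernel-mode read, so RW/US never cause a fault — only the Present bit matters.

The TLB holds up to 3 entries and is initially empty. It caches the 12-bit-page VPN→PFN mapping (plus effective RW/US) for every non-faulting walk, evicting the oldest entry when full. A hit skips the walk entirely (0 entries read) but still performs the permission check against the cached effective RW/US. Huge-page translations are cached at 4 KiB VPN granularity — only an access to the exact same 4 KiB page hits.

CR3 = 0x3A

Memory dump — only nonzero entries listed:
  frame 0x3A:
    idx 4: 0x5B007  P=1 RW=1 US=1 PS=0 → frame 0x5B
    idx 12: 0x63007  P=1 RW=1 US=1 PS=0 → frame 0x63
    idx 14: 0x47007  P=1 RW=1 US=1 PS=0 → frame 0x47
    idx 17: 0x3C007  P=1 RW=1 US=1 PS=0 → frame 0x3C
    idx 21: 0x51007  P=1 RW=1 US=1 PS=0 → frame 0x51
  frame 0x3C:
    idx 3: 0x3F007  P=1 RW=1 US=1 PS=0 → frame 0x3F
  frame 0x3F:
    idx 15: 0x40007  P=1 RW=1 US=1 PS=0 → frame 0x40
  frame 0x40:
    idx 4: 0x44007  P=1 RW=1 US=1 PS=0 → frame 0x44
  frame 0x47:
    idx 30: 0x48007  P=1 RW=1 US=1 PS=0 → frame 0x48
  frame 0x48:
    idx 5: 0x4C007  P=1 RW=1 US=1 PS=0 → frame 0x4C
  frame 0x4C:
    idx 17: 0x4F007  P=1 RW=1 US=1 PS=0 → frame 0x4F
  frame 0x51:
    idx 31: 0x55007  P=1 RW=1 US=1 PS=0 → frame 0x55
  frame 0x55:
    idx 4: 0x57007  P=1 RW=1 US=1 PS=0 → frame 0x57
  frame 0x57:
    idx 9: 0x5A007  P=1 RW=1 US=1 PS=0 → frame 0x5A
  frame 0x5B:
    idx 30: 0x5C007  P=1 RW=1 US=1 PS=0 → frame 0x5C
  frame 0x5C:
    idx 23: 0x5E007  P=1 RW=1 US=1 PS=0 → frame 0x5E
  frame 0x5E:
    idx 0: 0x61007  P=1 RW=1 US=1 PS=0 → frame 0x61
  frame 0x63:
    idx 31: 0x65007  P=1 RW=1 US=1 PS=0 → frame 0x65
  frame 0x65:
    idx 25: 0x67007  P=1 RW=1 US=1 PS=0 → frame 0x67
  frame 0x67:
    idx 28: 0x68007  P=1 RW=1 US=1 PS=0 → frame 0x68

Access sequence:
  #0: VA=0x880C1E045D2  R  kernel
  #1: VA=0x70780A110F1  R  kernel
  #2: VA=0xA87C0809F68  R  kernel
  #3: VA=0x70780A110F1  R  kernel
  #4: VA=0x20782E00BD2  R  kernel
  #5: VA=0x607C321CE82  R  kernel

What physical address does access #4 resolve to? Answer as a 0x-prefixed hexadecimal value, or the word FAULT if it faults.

Walk each access:
#0 VA=0x880C1E045D2 (r,kernel):
  lvl0: tbl 0x3A, slot 17 ⇒ 0x3C007 (P1/RW1/US1/PS0)
  lvl1: tbl 0x3C, slot 3 ⇒ 0x3F007 (P1/RW1/US1/PS0)
  lvl2: tbl 0x3F, slot 15 ⇒ 0x40007 (P1/RW1/US1/PS0)
  lvl3: tbl 0x40, slot 4 ⇒ 0x44007 (P1/RW1/US1/PS0)
  ⇒ phys 0x445D2  [4 reads]
#1 VA=0x70780A110F1 (r,kernel):
  lvl0: tbl 0x3A, slot 14 ⇒ 0x47007 (P1/RW1/US1/PS0)
  lvl1: tbl 0x47, slot 30 ⇒ 0x48007 (P1/RW1/US1/PS0)
  lvl2: tbl 0x48, slot 5 ⇒ 0x4C007 (P1/RW1/US1/PS0)
  lvl3: tbl 0x4C, slot 17 ⇒ 0x4F007 (P1/RW1/US1/PS0)
  ⇒ phys 0x4F0F1  [4 reads]
#2 VA=0xA87C0809F68 (r,kernel):
  lvl0: tbl 0x3A, slot 21 ⇒ 0x51007 (P1/RW1/US1/PS0)
  lvl1: tbl 0x51, slot 31 ⇒ 0x55007 (P1/RW1/US1/PS0)
  lvl2: tbl 0x55, slot 4 ⇒ 0x57007 (P1/RW1/US1/PS0)
  lvl3: tbl 0x57, slot 9 ⇒ 0x5A007 (P1/RW1/US1/PS0)
  ⇒ phys 0x5AF68  [4 reads]
#3 VA=0x70780A110F1 (r,kernel):
  TLB hit vpn=0x70780A11 → PA=0x4F0F1
#4 VA=0x20782E00BD2 (r,kernel):
  lvl0: tbl 0x3A, slot 4 ⇒ 0x5B007 (P1/RW1/US1/PS0)
  lvl1: tbl 0x5B, slot 30 ⇒ 0x5C007 (P1/RW1/US1/PS0)
  lvl2: tbl 0x5C, slot 23 ⇒ 0x5E007 (P1/RW1/US1/PS0)
  lvl3: tbl 0x5E, slot 0 ⇒ 0x61007 (P1/RW1/US1/PS0)
  ⇒ phys 0x61BD2  [4 reads]
#5 VA=0x607C321CE82 (r,kernel):
  lvl0: tbl 0x3A, slot 12 ⇒ 0x63007 (P1/RW1/US1/PS0)
  lvl1: tbl 0x63, slot 31 ⇒ 0x65007 (P1/RW1/US1/PS0)
  lvl2: tbl 0x65, slot 25 ⇒ 0x67007 (P1/RW1/US1/PS0)
  lvl3: tbl 0x67, slot 28 ⇒ 0x68007 (P1/RW1/US1/PS0)
  ⇒ phys 0x68E82  [4 reads]

Access #4 PA: 0x61BD2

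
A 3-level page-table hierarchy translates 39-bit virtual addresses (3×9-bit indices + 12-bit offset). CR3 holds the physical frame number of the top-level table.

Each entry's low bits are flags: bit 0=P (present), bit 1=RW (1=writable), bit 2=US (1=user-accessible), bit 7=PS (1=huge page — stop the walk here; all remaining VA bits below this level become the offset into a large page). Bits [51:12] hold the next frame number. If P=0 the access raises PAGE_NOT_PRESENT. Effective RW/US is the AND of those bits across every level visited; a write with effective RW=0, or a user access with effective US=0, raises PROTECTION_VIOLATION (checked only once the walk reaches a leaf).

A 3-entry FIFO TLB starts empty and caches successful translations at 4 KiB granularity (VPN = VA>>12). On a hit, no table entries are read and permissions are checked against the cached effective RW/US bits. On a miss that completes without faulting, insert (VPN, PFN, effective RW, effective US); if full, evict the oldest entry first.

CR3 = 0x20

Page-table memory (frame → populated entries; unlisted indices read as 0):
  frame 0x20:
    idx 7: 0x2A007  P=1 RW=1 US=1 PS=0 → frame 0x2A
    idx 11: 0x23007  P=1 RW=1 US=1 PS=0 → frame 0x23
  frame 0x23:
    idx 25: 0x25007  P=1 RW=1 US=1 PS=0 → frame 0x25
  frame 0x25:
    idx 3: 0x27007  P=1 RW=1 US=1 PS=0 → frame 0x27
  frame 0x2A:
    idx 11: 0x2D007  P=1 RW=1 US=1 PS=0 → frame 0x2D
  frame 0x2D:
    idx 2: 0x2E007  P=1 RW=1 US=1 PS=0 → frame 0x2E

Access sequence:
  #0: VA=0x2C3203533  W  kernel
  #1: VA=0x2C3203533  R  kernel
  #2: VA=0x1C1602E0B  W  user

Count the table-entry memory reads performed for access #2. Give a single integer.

Walk each access:
#0 VA=0x2C3203533 (w,kernel):
  L0: frame=0x20 idx=11 entry=0x23007 [P=1 RW=1 US=1 PS=0]
  L1: frame=0x23 idx=25 entry=0x25007 [P=1 RW=1 US=1 PS=0]
  L2: frame=0x25 idx=3 entry=0x27007 [P=1 RW=1 US=1 PS=0]
  ⇒ phys 0x27533  [3 reads]
#1 VA=0x2C3203533 (r,kernel):
  TLB hit vpn=0x2C3203 → PA=0x27533
#2 VA=0x1C1602E0B (w,user):
  L0: frame=0x20 idx=7 entry=0x2A007 [P=1 RW=1 US=1 PS=0]
  L1: frame=0x2A idx=11 entry=0x2D007 [P=1 RW=1 US=1 PS=0]
  L2: frame=0x2D idx=2 entry=0x2E007 [P=1 RW=1 US=1 PS=0]
  ⇒ phys 0x2EE0B  [3 reads]

Entries read for #2: 3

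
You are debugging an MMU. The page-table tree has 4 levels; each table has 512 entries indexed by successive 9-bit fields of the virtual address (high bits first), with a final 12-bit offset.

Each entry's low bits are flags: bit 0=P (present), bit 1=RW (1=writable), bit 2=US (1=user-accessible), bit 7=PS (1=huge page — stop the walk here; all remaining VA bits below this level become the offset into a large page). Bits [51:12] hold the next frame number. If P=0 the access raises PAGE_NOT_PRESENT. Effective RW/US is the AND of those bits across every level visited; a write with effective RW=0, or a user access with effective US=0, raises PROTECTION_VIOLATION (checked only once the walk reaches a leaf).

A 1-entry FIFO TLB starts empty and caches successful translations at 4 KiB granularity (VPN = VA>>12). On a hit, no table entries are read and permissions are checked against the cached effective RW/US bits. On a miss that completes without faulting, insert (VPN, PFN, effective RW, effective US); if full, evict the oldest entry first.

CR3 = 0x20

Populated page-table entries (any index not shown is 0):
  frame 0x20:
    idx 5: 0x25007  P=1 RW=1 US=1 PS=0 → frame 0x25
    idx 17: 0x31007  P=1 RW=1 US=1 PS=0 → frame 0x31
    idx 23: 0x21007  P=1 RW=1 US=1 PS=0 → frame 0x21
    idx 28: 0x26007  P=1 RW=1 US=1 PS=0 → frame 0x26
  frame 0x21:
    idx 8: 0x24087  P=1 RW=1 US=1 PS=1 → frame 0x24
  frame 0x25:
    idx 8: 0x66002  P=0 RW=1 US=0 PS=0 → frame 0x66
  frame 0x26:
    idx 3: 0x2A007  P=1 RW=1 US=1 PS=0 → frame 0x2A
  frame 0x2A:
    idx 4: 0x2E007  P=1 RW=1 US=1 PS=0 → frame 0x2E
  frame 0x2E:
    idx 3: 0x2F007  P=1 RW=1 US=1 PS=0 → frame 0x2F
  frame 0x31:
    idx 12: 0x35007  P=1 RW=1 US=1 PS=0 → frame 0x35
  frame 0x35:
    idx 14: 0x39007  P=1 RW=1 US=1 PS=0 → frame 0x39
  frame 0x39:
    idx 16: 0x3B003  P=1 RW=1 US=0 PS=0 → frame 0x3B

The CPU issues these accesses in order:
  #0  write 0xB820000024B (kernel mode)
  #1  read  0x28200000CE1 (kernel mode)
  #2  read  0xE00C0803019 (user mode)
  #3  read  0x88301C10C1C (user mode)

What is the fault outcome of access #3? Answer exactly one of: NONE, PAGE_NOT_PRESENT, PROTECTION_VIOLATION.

Trace:
#0 VA=0xB820000024B (w,kernel):
  L0: frame=0x20 idx=23 entry=0x21007 [P=1 RW=1 US=1 PS=0]
  L1: frame=0x21 idx=8 entry=0x24087 [P=1 RW=1 US=1 PS=1]
  → PA=0x2424B (huge @L1)  (2 entries read)
#1 VA=0x28200000CE1 (r,kernel):
  L0: frame=0x20 idx=5 entry=0x25007 [P=1 RW=1 US=1 PS=0]
  L1: frame=0x25 idx=8 entry=0x66002 [P=0 RW=1 US=0 PS=0]
  ⇒ fault: PAGE_NOT_PRESENT  — 2 lookups
#2 VA=0xE00C0803019 (r,user):
  L0: frame=0x20 idx=28 entry=0x26007 [P=1 RW=1 US=1 PS=0]
  L1: frame=0x26 idx=3 entry=0x2A007 [P=1 RW=1 US=1 PS=0]
  L2: frame=0x2A idx=4 entry=0x2E007 [P=1 RW=1 US=1 PS=0]
  L3: frame=0x2E idx=3 entry=0x2F007 [P=1 RW=1 US=1 PS=0]
  → PA=0x2F019  (4 entries read)
#3 VA=0x88301C10C1C (r,user):
  L0: frame=0x20 idx=17 entry=0x31007 [P=1 RW=1 US=1 PS=0]
  L1: frame=0x31 idx=12 entry=0x35007 [P=1 RW=1 US=1 PS=0]
  L2: frame=0x35 idx=14 entry=0x39007 [P=1 RW=1 US=1 PS=0]
  L3: frame=0x39 idx=16 entry=0x3B003 [P=1 RW=1 US=0 PS=0]
  ⇒ fault: PROTECTION_VIOLATION  — 4 lookups

Access #3 fault: PROTECTION_VIOLATION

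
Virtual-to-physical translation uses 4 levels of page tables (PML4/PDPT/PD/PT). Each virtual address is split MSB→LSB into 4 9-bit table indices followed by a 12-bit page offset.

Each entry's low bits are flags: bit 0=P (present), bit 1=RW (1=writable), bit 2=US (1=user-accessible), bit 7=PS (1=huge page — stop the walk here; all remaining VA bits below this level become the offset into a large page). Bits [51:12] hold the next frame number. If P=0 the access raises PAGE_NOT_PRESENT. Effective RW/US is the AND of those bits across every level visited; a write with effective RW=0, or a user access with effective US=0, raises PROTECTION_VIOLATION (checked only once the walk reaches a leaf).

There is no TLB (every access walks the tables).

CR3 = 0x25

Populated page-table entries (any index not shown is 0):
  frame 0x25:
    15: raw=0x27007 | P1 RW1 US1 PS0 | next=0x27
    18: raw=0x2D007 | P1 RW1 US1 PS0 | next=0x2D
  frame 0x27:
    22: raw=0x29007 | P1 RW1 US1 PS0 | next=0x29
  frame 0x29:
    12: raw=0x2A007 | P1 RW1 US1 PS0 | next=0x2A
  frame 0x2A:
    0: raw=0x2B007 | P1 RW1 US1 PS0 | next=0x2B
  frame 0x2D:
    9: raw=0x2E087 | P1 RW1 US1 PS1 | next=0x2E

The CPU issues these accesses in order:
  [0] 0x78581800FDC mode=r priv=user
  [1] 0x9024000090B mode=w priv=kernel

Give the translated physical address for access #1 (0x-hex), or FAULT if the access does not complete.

Walk each access:
#0 VA=0x78581800FDC (r,user):
  L0: frame=0x25 idx=15 entry=0x27007 [P=1 RW=1 US=1 PS=0]
  L1: frame=0x27 idx=22 entry=0x29007 [P=1 RW=1 US=1 PS=0]
  L2: frame=0x29 idx=12 entry=0x2A007 [P=1 RW=1 US=1 PS=0]
  L3: frame=0x2A idx=0 entry=0x2B007 [P=1 RW=1 US=1 PS=0]
  → PA=0x2BFDC  (4 entries read)
#1 VA=0x9024000090B (w,kernel):
  L0: frame=0x25 idx=18 entry=0x2D007 [P=1 RW=1 US=1 PS=0]
  L1: frame=0x2D idx=9 entry=0x2E087 [P=1 RW=1 US=1 PS=1]
  → PA=0x2E90B (huge @L1)  (2 entries read)

Access #1 PA: 0x2E90B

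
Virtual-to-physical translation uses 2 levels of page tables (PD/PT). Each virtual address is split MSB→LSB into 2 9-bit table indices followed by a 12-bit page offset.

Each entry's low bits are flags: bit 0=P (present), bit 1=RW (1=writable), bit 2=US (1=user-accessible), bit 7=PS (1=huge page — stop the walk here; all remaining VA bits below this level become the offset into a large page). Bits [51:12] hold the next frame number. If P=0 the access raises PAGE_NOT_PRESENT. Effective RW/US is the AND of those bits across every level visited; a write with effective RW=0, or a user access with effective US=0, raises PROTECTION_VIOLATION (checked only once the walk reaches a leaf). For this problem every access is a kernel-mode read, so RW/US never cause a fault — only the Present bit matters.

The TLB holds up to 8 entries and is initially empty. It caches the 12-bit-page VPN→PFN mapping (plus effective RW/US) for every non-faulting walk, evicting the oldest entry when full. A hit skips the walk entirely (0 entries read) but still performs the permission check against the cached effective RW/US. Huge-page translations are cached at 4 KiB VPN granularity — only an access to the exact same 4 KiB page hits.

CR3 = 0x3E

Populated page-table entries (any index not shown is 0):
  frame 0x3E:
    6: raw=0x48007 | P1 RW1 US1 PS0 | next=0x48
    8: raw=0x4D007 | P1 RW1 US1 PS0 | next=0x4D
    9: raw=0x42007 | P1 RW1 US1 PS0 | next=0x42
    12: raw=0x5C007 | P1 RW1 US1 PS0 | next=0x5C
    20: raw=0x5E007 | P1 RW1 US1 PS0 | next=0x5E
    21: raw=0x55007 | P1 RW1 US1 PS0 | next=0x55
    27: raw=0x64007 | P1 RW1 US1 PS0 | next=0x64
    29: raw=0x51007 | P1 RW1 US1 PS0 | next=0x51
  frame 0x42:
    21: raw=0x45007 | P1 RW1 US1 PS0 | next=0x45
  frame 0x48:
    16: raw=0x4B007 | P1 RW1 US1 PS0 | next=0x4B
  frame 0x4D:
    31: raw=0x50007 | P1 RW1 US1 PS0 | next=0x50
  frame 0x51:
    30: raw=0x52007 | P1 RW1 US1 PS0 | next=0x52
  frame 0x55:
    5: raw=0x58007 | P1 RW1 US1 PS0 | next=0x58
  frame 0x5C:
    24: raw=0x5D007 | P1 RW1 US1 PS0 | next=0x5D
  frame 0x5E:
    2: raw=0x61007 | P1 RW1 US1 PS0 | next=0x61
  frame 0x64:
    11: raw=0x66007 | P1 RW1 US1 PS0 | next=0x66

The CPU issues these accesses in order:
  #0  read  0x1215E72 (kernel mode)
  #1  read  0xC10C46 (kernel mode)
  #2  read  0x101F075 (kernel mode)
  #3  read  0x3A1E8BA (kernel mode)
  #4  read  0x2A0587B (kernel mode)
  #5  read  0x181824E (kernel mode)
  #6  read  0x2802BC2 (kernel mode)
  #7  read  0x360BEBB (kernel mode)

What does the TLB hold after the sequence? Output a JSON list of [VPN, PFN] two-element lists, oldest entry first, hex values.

Per-access translation:
#0 VA=0x1215E72 (r,kernel):
  lvl0: tbl 0x3E, slot 9 ⇒ 0x42007 (P1/RW1/US1/PS0)
  lvl1: tbl 0x42, slot 21 ⇒ 0x45007 (P1/RW1/US1/PS0)
  ✓ 0x45E72  — 2 lookups
#1 VA=0xC10C46 (r,kernel):
  lvl0: tbl 0x3E, slot 6 ⇒ 0x48007 (P1/RW1/US1/PS0)
  lvl1: tbl 0x48, slot 16 ⇒ 0x4B007 (P1/RW1/US1/PS0)
  ✓ 0x4BC46  — 2 lookups
#2 VA=0x101F075 (r,kernel):
  lvl0: tbl 0x3E, slot 8 ⇒ 0x4D007 (P1/RW1/US1/PS0)
  lvl1: tbl 0x4D, slot 31 ⇒ 0x50007 (P1/RW1/US1/PS0)
  ✓ 0x50075  — 2 lookups
#3 VA=0x3A1E8BA (r,kernel):
  lvl0: tbl 0x3E, slot 29 ⇒ 0x51007 (P1/RW1/US1/PS0)
  lvl1: tbl 0x51, slot 30 ⇒ 0x52007 (P1/RW1/US1/PS0)
  ✓ 0x528BA  — 2 lookups
#4 VA=0x2A0587B (r,kernel):
  lvl0: tbl 0x3E, slot 21 ⇒ 0x55007 (P1/RW1/US1/PS0)
  lvl1: tbl 0x55, slot 5 ⇒ 0x58007 (P1/RW1/US1/PS0)
  ✓ 0x5887B  — 2 lookups
#5 VA=0x181824E (r,kernel):
  lvl0: tbl 0x3E, slot 12 ⇒ 0x5C007 (P1/RW1/US1/PS0)
  lvl1: tbl 0x5C, slot 24 ⇒ 0x5D007 (P1/RW1/US1/PS0)
  ✓ 0x5D24E  — 2 lookups
#6 VA=0x2802BC2 (r,kernel):
  lvl0: tbl 0x3E, slot 20 ⇒ 0x5E007 (P1/RW1/US1/PS0)
  lvl1: tbl 0x5E, slot 2 ⇒ 0x61007 (P1/RW1/US1/PS0)
  ✓ 0x61BC2  — 2 lookups
#7 VA=0x360BEBB (r,kernel):
  lvl0: tbl 0x3E, slot 27 ⇒ 0x64007 (P1/RW1/US1/PS0)
  lvl1: tbl 0x64, slot 11 ⇒ 0x66007 (P1/RW1/US1/PS0)
  ✓ 0x66EBB  — 2 lookups

TLB: [["0x1215", "0x45"], ["0xC10", "0x4B"], ["0x101F", "0x50"], ["0x3A1E", "0x52"], ["0x2A05", "0x58"], ["0x1818", "0x5D"], ["0x2802", "0x61"], ["0x360B", "0x66"]]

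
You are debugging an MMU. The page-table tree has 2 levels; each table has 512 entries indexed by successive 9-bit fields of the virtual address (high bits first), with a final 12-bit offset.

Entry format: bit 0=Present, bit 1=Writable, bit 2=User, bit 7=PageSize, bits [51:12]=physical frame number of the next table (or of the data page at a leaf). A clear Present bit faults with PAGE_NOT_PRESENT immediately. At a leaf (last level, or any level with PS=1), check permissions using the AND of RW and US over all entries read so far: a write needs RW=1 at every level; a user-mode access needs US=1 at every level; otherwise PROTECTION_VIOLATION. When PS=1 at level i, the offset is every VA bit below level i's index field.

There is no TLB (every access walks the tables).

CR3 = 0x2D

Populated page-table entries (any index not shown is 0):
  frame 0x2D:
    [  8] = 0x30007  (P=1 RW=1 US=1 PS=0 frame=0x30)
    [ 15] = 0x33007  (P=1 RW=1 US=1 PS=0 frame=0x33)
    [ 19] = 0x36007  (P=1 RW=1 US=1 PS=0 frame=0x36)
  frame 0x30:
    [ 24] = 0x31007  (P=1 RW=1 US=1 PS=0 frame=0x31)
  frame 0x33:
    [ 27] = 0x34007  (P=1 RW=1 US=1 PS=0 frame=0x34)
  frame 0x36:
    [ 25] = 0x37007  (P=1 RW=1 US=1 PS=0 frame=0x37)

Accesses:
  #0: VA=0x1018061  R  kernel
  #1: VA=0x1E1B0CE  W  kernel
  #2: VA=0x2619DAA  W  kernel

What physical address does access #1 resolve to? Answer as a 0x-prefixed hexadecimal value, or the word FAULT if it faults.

Walk each access:
#0 VA=0x1018061 (r,kernel):
  [0] read 0x2D idx=8: raw=0x30007 flags P=1 W=1 U=1 S=0
  [1] read 0x30 idx=24: raw=0x31007 flags P=1 W=1 U=1 S=0
  ✓ 0x31061  — 2 lookups
#1 VA=0x1E1B0CE (w,kernel):
  [0] read 0x2D idx=15: raw=0x33007 flags P=1 W=1 U=1 S=0
  [1] read 0x33 idx=27: raw=0x34007 flags P=1 W=1 U=1 S=0
  ✓ 0x340CE  — 2 lookups
#2 VA=0x2619DAA (w,kernel):
  [0] read 0x2D idx=19: raw=0x36007 flags P=1 W=1 U=1 S=0
  [1] read 0x36 idx=25: raw=0x37007 flags P=1 W=1 U=1 S=0
  ✓ 0x37DAA  — 2 lookups

Access #1 PA: 0x340CE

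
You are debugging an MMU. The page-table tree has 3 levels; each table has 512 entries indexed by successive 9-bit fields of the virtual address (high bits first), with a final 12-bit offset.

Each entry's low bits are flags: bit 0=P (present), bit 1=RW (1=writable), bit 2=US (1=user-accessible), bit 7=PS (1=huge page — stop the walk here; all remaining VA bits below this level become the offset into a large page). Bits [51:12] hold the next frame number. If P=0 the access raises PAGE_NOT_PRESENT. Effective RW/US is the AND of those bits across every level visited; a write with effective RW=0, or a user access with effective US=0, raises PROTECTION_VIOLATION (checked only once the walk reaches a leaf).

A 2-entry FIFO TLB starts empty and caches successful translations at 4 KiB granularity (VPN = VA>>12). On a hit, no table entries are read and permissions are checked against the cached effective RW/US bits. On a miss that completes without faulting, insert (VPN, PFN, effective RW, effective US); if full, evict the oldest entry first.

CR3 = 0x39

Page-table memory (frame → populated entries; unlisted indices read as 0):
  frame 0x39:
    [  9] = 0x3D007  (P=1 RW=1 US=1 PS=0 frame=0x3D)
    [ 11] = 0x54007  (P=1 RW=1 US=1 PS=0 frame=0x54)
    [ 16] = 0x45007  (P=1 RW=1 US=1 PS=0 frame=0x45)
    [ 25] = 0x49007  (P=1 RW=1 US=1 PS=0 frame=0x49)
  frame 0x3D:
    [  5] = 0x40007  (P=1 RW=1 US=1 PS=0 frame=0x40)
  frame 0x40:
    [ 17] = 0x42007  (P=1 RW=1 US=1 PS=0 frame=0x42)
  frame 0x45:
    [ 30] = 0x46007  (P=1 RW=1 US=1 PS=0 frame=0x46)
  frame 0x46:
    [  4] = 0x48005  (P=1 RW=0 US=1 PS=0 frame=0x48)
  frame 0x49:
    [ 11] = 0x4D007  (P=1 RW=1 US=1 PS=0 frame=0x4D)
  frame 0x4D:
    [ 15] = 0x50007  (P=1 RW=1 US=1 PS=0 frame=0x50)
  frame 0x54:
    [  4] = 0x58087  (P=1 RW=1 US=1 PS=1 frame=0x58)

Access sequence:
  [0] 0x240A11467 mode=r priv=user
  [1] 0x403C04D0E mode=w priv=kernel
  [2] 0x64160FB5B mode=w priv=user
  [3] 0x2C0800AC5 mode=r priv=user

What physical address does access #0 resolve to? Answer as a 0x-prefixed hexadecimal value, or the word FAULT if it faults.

Walk each access:
#0 VA=0x240A11467 (r,user):
  [0] read 0x39 idx=9: raw=0x3D007 flags P=1 W=1 U=1 S=0
  [1] read 0x3D idx=5: raw=0x40007 flags P=1 W=1 U=1 S=0
  [2] read 0x40 idx=17: raw=0x42007 flags P=1 W=1 U=1 S=0
  ✓ 0x42467  — 3 lookups
#1 VA=0x403C04D0E (w,kernel):
  [0] read 0x39 idx=16: raw=0x45007 flags P=1 W=1 U=1 S=0
  [1] read 0x45 idx=30: raw=0x46007 flags P=1 W=1 U=1 S=0
  [2] read 0x46 idx=4: raw=0x48005 flags P=1 W=0 U=1 S=0
  ✗ PROTECTION_VIOLATION  [3 reads]
#2 VA=0x64160FB5B (w,user):
  [0] read 0x39 idx=25: raw=0x49007 flags P=1 W=1 U=1 S=0
  [1] read 0x49 idx=11: raw=0x4D007 flags P=1 W=1 U=1 S=0
  [2] read 0x4D idx=15: raw=0x50007 flags P=1 W=1 U=1 S=0
  ✓ 0x50B5B  — 3 lookups
#3 VA=0x2C0800AC5 (r,user):
  [0] read 0x39 idx=11: raw=0x54007 flags P=1 W=1 U=1 S=0
  [1] read 0x54 idx=4: raw=0x58087 flags P=1 W=1 U=1 S=1
  ✓ 0x58AC5 (huge @L1)  — 2 lookups

Access #0 PA: 0x42467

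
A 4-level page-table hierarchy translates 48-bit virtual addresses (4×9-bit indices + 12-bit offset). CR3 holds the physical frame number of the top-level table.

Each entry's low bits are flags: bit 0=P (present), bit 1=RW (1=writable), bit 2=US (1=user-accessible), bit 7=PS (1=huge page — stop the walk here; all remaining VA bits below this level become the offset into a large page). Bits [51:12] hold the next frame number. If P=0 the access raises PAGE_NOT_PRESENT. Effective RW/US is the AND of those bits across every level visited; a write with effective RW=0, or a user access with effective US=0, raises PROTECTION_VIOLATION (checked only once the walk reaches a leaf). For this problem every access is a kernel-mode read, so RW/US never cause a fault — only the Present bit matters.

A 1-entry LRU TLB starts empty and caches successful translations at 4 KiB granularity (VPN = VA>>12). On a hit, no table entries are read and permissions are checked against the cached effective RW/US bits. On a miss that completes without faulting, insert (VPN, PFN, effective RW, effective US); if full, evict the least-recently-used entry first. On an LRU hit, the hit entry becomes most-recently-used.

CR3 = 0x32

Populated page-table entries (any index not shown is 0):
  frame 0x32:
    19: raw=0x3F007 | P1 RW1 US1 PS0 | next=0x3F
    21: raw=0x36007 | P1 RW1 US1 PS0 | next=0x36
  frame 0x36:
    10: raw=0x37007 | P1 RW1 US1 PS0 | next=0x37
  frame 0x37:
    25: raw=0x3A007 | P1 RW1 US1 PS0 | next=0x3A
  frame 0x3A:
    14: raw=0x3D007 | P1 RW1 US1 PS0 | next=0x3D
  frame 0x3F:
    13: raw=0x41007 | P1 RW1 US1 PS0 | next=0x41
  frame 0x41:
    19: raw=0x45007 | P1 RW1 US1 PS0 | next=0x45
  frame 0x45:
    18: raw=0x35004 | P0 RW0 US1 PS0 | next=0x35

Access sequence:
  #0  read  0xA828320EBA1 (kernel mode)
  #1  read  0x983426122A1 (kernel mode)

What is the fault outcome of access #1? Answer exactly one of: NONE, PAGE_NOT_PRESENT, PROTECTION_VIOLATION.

Per-access translation:
#0 VA=0xA828320EBA1 (r,kernel):
  lvl0: tbl 0x32, slot 21 ⇒ 0x36007 (P1/RW1/US1/PS0)
  lvl1: tbl 0x36, slot 10 ⇒ 0x37007 (P1/RW1/US1/PS0)
  lvl2: tbl 0x37, slot 25 ⇒ 0x3A007 (P1/RW1/US1/PS0)
  lvl3: tbl 0x3A, slot 14 ⇒ 0x3D007 (P1/RW1/US1/PS0)
  ✓ 0x3DBA1  — 4 lookups
#1 VA=0x983426122A1 (r,kernel):
  lvl0: tbl 0x32, slot 19 ⇒ 0x3F007 (P1/RW1/US1/PS0)
  lvl1: tbl 0x3F, slot 13 ⇒ 0x41007 (P1/RW1/US1/PS0)
  lvl2: tbl 0x41, slot 19 ⇒ 0x45007 (P1/RW1/US1/PS0)
  lvl3: tbl 0x45, slot 18 ⇒ 0x35004 (P0/RW0/US1/PS0)
  ⇒ fault: PAGE_NOT_PRESENT  — 4 lookups

Access #1 fault: PAGE_NOT_PRESENT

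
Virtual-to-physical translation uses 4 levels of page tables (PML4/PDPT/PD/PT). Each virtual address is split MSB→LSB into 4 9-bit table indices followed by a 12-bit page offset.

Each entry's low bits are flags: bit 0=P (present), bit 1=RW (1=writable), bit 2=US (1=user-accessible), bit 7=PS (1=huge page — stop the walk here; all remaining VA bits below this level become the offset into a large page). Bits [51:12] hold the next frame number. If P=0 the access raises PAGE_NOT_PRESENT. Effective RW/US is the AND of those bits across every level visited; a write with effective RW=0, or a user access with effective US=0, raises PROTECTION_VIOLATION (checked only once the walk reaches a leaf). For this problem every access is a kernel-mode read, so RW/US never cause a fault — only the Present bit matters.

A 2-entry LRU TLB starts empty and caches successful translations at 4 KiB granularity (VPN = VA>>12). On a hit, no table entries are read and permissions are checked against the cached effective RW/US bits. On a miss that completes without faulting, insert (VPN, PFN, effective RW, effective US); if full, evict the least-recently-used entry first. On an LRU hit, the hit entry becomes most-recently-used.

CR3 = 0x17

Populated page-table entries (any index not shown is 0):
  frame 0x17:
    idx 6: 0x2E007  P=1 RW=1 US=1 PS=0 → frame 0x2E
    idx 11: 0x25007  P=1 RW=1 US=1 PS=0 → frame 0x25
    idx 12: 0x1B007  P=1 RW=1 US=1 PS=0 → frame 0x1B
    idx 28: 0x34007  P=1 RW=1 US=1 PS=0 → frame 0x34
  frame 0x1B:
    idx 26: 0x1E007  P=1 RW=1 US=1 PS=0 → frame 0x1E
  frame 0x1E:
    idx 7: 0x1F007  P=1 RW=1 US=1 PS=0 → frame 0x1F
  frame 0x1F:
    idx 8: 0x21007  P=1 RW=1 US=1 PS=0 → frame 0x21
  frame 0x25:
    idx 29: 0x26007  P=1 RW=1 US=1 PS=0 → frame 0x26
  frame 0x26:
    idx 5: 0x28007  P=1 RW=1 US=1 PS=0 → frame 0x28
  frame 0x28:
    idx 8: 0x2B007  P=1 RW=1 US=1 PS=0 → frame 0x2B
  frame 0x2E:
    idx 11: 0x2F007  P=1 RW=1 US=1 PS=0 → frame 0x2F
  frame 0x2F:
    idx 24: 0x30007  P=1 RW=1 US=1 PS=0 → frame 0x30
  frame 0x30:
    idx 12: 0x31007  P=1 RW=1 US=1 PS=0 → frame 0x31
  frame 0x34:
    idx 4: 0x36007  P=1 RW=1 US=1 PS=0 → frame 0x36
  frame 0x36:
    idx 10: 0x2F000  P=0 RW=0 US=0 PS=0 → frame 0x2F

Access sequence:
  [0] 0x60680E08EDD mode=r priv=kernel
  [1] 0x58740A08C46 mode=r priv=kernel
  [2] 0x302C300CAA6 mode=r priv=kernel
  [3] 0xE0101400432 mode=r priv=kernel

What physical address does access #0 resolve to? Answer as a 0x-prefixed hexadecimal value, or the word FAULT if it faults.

Walk each access:
#0 VA=0x60680E08EDD (r,kernel):
  L0 @0x17[12] → 0x1B007  P=1,RW=1,US=1,PS=0
  L1 @0x1B[26] → 0x1E007  P=1,RW=1,US=1,PS=0
  L2 @0x1E[7] → 0x1F007  P=1,RW=1,US=1,PS=0
  L3 @0x1F[8] → 0x21007  P=1,RW=1,US=1,PS=0
  → PA=0x21EDD  (4 entries read)
#1 VA=0x58740A08C46 (r,kernel):
  L0 @0x17[11] → 0x25007  P=1,RW=1,US=1,PS=0
  L1 @0x25[29] → 0x26007  P=1,RW=1,US=1,PS=0
  L2 @0x26[5] → 0x28007  P=1,RW=1,US=1,PS=0
  L3 @0x28[8] → 0x2B007  P=1,RW=1,US=1,PS=0
  → PA=0x2BC46  (4 entries read)
#2 VA=0x302C300CAA6 (r,kernel):
  L0 @0x17[6] → 0x2E007  P=1,RW=1,US=1,PS=0
  L1 @0x2E[11] → 0x2F007  P=1,RW=1,US=1,PS=0
  L2 @0x2F[24] → 0x30007  P=1,RW=1,US=1,PS=0
  L3 @0x30[12] → 0x31007  P=1,RW=1,US=1,PS=0
  → PA=0x31AA6  (4 entries read)
#3 VA=0xE0101400432 (r,kernel):
  L0 @0x17[28] → 0x34007  P=1,RW=1,US=1,PS=0
  L1 @0x34[4] → 0x36007  P=1,RW=1,US=1,PS=0
  L2 @0x36[10] → 0x2F000  P=0,RW=0,US=0,PS=0
  ⇒ fault: PAGE_NOT_PRESENT  — 3 lookups

Access #0 PA: 0x21EDD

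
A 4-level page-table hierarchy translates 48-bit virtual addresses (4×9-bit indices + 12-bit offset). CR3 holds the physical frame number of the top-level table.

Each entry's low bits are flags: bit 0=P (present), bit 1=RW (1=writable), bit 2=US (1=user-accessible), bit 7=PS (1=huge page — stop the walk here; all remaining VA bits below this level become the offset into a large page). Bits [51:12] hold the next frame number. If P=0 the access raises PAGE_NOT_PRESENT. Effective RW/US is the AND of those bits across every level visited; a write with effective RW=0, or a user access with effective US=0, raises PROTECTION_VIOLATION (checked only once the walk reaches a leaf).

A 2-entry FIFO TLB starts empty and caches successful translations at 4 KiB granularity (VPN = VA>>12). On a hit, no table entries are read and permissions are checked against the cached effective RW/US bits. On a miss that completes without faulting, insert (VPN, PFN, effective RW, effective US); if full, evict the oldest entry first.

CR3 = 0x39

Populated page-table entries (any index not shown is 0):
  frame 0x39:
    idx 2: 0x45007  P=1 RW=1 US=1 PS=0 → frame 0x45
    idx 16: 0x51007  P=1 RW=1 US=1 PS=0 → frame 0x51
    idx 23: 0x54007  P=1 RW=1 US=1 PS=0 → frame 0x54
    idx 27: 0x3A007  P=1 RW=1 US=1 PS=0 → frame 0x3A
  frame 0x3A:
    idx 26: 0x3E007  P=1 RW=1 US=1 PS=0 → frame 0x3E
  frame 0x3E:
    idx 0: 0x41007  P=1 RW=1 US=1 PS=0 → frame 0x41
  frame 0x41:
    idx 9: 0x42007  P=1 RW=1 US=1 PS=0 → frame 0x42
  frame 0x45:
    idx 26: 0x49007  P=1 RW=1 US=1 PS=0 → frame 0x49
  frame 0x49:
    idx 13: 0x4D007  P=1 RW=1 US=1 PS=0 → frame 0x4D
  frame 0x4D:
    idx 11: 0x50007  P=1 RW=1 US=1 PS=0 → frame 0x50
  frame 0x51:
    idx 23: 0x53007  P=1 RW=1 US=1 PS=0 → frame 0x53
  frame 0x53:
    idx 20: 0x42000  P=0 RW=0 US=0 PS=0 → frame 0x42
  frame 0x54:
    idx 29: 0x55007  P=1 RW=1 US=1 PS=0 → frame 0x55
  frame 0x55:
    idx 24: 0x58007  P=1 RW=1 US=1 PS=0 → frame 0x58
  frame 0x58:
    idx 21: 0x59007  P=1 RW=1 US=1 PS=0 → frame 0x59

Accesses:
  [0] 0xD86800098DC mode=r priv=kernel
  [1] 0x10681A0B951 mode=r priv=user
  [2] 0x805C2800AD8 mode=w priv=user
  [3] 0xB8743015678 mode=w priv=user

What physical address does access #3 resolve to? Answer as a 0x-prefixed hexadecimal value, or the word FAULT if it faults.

Per-access translation:
#0 VA=0xD86800098DC (r,kernel):
  L0 @0x39[27] → 0x3A007  P=1,RW=1,US=1,PS=0
  L1 @0x3A[26] → 0x3E007  P=1,RW=1,US=1,PS=0
  L2 @0x3E[0] → 0x41007  P=1,RW=1,US=1,PS=0
  L3 @0x41[9] → 0x42007  P=1,RW=1,US=1,PS=0
  → PA=0x428DC  (4 entries read)
#1 VA=0x10681A0B951 (r,user):
  L0 @0x39[2] → 0x45007  P=1,RW=1,US=1,PS=0
  L1 @0x45[26] → 0x49007  P=1,RW=1,US=1,PS=0
  L2 @0x49[13] → 0x4D007  P=1,RW=1,US=1,PS=0
  L3 @0x4D[11] → 0x50007  P=1,RW=1,US=1,PS=0
  → PA=0x50951  (4 entries read)
#2 VA=0x805C2800AD8 (w,user):
  L0 @0x39[16] → 0x51007  P=1,RW=1,US=1,PS=0
  L1 @0x51[23] → 0x53007  P=1,RW=1,US=1,PS=0
  L2 @0x53[20] → 0x42000  P=0,RW=0,US=0,PS=0
  ⇒ fault: PAGE_NOT_PRESENT  — 3 lookups
#3 VA=0xB8743015678 (w,user):
  L0 @0x39[23] → 0x54007  P=1,RW=1,US=1,PS=0
  L1 @0x54[29] → 0x55007  P=1,RW=1,US=1,PS=0
  L2 @0x55[24] → 0x58007  P=1,RW=1,US=1,PS=0
  L3 @0x58[21] → 0x59007  P=1,RW=1,US=1,PS=0
  → PA=0x59678  (4 entries read)

Access #3 PA: 0x59678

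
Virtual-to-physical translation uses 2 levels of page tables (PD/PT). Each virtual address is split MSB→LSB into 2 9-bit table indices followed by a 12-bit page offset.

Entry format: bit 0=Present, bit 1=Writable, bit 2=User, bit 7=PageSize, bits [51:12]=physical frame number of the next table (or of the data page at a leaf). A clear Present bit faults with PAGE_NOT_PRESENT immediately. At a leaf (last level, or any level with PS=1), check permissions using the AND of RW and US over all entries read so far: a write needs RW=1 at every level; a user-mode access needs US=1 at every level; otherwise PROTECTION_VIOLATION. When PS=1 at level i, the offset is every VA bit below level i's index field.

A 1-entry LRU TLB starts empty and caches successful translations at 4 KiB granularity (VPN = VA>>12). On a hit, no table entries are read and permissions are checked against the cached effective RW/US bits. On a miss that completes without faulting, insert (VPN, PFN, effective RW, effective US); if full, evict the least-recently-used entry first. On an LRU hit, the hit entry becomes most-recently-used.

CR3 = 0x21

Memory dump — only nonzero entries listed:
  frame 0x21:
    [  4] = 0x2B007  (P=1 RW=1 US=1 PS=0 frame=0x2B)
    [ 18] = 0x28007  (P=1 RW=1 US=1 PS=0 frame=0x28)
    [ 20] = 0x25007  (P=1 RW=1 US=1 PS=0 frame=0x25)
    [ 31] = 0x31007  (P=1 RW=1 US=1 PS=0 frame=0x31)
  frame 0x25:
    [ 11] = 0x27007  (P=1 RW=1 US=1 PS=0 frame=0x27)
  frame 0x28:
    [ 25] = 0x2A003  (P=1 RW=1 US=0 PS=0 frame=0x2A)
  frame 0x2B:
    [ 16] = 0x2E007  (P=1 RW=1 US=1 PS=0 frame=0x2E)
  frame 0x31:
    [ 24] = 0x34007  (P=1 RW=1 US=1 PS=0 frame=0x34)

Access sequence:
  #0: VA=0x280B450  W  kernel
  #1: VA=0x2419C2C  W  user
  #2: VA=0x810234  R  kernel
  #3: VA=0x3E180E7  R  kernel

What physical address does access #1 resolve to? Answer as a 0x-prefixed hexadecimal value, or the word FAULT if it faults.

Walk each access:
#0 VA=0x280B450 (w,kernel):
  [0] read 0x21 idx=20: raw=0x25007 flags P=1 W=1 U=1 S=0
  [1] read 0x25 idx=11: raw=0x27007 flags P=1 W=1 U=1 S=0
  → PA=0x27450  (2 entries read)
#1 VA=0x2419C2C (w,user):
  [0] read 0x21 idx=18: raw=0x28007 flags P=1 W=1 U=1 S=0
  [1] read 0x28 idx=25: raw=0x2A003 flags P=1 W=1 U=0 S=0
  ⇒ fault: PROTECTION_VIOLATION  — 2 lookups
#2 VA=0x810234 (r,kernel):
  [0] read 0x21 idx=4: raw=0x2B007 flags P=1 W=1 U=1 S=0
  [1] read 0x2B idx=16: raw=0x2E007 flags P=1 W=1 U=1 S=0
  → PA=0x2E234  (2 entries read)
#3 VA=0x3E180E7 (r,kernel):
  [0] read 0x21 idx=31: raw=0x31007 flags P=1 W=1 U=1 S=0
  [1] read 0x31 idx=24: raw=0x34007 flags P=1 W=1 U=1 S=0
  → PA=0x340E7  (2 entries read)

Access #1 PA: FAULT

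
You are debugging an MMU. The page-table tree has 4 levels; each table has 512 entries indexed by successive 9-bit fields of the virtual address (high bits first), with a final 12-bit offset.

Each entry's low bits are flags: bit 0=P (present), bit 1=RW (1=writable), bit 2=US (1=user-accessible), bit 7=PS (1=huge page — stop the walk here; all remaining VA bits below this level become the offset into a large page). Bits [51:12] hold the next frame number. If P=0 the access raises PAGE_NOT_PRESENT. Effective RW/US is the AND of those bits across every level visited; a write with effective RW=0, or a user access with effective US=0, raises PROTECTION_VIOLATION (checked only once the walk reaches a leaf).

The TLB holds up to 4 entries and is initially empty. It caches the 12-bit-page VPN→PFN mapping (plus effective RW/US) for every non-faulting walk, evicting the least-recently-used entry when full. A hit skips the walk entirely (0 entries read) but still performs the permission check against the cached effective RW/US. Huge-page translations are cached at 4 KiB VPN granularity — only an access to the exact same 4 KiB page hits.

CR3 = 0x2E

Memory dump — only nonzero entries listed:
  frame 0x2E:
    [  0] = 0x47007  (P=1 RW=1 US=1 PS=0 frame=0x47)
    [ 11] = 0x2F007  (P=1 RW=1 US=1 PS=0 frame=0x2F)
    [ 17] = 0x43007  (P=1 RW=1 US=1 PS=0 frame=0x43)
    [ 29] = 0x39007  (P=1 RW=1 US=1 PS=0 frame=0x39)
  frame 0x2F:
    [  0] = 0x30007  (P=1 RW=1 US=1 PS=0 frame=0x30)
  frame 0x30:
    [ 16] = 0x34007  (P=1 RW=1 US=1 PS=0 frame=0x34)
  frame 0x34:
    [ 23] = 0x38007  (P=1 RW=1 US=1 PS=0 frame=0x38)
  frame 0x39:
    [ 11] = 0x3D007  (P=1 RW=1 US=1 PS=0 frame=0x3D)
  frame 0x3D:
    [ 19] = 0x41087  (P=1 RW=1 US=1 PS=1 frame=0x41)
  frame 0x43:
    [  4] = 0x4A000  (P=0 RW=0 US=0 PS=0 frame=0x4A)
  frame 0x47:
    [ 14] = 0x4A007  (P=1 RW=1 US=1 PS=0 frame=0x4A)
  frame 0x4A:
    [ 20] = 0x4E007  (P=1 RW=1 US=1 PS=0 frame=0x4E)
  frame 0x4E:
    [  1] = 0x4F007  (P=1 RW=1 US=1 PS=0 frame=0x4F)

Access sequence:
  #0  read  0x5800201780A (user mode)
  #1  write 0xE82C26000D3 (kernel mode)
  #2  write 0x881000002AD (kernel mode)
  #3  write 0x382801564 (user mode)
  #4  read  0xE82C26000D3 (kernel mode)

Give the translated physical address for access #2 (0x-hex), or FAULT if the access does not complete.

Trace:
#0 VA=0x5800201780A (r,user):
  [0] read 0x2E idx=11: raw=0x2F007 flags P=1 W=1 U=1 S=0
  [1] read 0x2F idx=0: raw=0x30007 flags P=1 W=1 U=1 S=0
  [2] read 0x30 idx=16: raw=0x34007 flags P=1 W=1 U=1 S=0
  [3] read 0x34 idx=23: raw=0x38007 flags P=1 W=1 U=1 S=0
  ⇒ phys 0x3880A  [4 reads]
#1 VA=0xE82C26000D3 (w,kernel):
  [0] read 0x2E idx=29: raw=0x39007 flags P=1 W=1 U=1 S=0
  [1] read 0x39 idx=11: raw=0x3D007 flags P=1 W=1 U=1 S=0
  [2] read 0x3D idx=19: raw=0x41087 flags P=1 W=1 U=1 S=1
  ⇒ phys 0x410D3 (huge @L2)  [3 reads]
#2 VA=0x881000002AD (w,kernel):
  [0] read 0x2E idx=17: raw=0x43007 flags P=1 W=1 U=1 S=0
  [1] read 0x43 idx=4: raw=0x4A000 flags P=0 W=0 U=0 S=0
  ✗ PAGE_NOT_PRESENT  [2 reads]
#3 VA=0x382801564 (w,user):
  [0] read 0x2E idx=0: raw=0x47007 flags P=1 W=1 U=1 S=0
  [1] read 0x47 idx=14: raw=0x4A007 flags P=1 W=1 U=1 S=0
  [2] read 0x4A idx=20: raw=0x4E007 flags P=1 W=1 U=1 S=0
  [3] read 0x4E idx=1: raw=0x4F007 flags P=1 W=1 U=1 S=0
  ⇒ phys 0x4F564  [4 reads]
#4 VA=0xE82C26000D3 (r,kernel):
  TLB hit vpn=0xE82C2600 → PA=0x410D3

Access #2 PA: FAULT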